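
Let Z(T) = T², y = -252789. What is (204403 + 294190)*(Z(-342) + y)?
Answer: -67721394225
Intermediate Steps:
(204403 + 294190)*(Z(-342) + y) = (204403 + 294190)*((-342)² - 252789) = 498593*(116964 - 252789) = 498593*(-135825) = -67721394225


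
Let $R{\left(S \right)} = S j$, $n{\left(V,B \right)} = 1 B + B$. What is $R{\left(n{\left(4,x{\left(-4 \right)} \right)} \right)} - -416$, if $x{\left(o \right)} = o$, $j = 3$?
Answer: $392$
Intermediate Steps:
$n{\left(V,B \right)} = 2 B$ ($n{\left(V,B \right)} = B + B = 2 B$)
$R{\left(S \right)} = 3 S$ ($R{\left(S \right)} = S 3 = 3 S$)
$R{\left(n{\left(4,x{\left(-4 \right)} \right)} \right)} - -416 = 3 \cdot 2 \left(-4\right) - -416 = 3 \left(-8\right) + 416 = -24 + 416 = 392$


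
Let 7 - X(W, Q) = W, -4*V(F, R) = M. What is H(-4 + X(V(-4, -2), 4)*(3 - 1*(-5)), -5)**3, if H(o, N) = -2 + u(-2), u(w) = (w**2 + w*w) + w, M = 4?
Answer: 64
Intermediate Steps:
u(w) = w + 2*w**2 (u(w) = (w**2 + w**2) + w = 2*w**2 + w = w + 2*w**2)
V(F, R) = -1 (V(F, R) = -1/4*4 = -1)
X(W, Q) = 7 - W
H(o, N) = 4 (H(o, N) = -2 - 2*(1 + 2*(-2)) = -2 - 2*(1 - 4) = -2 - 2*(-3) = -2 + 6 = 4)
H(-4 + X(V(-4, -2), 4)*(3 - 1*(-5)), -5)**3 = 4**3 = 64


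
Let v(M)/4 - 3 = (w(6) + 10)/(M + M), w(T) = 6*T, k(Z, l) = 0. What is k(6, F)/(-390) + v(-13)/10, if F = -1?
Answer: 32/65 ≈ 0.49231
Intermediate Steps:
v(M) = 12 + 92/M (v(M) = 12 + 4*((6*6 + 10)/(M + M)) = 12 + 4*((36 + 10)/((2*M))) = 12 + 4*(46*(1/(2*M))) = 12 + 4*(23/M) = 12 + 92/M)
k(6, F)/(-390) + v(-13)/10 = 0/(-390) + (12 + 92/(-13))/10 = 0*(-1/390) + (12 + 92*(-1/13))*(1/10) = 0 + (12 - 92/13)*(1/10) = 0 + (64/13)*(1/10) = 0 + 32/65 = 32/65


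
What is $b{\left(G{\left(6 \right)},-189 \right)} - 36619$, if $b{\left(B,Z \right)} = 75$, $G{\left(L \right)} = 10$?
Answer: $-36544$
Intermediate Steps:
$b{\left(G{\left(6 \right)},-189 \right)} - 36619 = 75 - 36619 = -36544$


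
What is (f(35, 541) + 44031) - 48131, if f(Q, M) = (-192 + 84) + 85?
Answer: -4123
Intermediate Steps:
f(Q, M) = -23 (f(Q, M) = -108 + 85 = -23)
(f(35, 541) + 44031) - 48131 = (-23 + 44031) - 48131 = 44008 - 48131 = -4123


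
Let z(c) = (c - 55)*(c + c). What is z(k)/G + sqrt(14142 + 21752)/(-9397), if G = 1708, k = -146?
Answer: 14673/427 - sqrt(35894)/9397 ≈ 34.343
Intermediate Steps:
z(c) = 2*c*(-55 + c) (z(c) = (-55 + c)*(2*c) = 2*c*(-55 + c))
z(k)/G + sqrt(14142 + 21752)/(-9397) = (2*(-146)*(-55 - 146))/1708 + sqrt(14142 + 21752)/(-9397) = (2*(-146)*(-201))*(1/1708) + sqrt(35894)*(-1/9397) = 58692*(1/1708) - sqrt(35894)/9397 = 14673/427 - sqrt(35894)/9397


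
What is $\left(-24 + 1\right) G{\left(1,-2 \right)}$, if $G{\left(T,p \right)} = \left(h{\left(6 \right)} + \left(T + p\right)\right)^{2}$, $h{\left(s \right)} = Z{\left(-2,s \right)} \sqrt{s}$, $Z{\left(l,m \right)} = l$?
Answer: $-575 - 92 \sqrt{6} \approx -800.35$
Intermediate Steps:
$h{\left(s \right)} = - 2 \sqrt{s}$
$G{\left(T,p \right)} = \left(T + p - 2 \sqrt{6}\right)^{2}$ ($G{\left(T,p \right)} = \left(- 2 \sqrt{6} + \left(T + p\right)\right)^{2} = \left(T + p - 2 \sqrt{6}\right)^{2}$)
$\left(-24 + 1\right) G{\left(1,-2 \right)} = \left(-24 + 1\right) \left(1 - 2 - 2 \sqrt{6}\right)^{2} = - 23 \left(-1 - 2 \sqrt{6}\right)^{2}$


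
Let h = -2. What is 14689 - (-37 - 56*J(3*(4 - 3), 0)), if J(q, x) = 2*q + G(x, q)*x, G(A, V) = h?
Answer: 15062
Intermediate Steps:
G(A, V) = -2
J(q, x) = -2*x + 2*q (J(q, x) = 2*q - 2*x = -2*x + 2*q)
14689 - (-37 - 56*J(3*(4 - 3), 0)) = 14689 - (-37 - 56*(-2*0 + 2*(3*(4 - 3)))) = 14689 - (-37 - 56*(0 + 2*(3*1))) = 14689 - (-37 - 56*(0 + 2*3)) = 14689 - (-37 - 56*(0 + 6)) = 14689 - (-37 - 56*6) = 14689 - (-37 - 336) = 14689 - 1*(-373) = 14689 + 373 = 15062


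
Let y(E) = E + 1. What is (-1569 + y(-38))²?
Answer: 2579236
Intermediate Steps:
y(E) = 1 + E
(-1569 + y(-38))² = (-1569 + (1 - 38))² = (-1569 - 37)² = (-1606)² = 2579236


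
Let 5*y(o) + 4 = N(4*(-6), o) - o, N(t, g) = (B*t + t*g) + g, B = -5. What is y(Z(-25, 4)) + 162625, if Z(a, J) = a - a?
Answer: 813241/5 ≈ 1.6265e+5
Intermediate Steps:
N(t, g) = g - 5*t + g*t (N(t, g) = (-5*t + t*g) + g = (-5*t + g*t) + g = g - 5*t + g*t)
Z(a, J) = 0
y(o) = 116/5 - 24*o/5 (y(o) = -⅘ + ((o - 20*(-6) + o*(4*(-6))) - o)/5 = -⅘ + ((o - 5*(-24) + o*(-24)) - o)/5 = -⅘ + ((o + 120 - 24*o) - o)/5 = -⅘ + ((120 - 23*o) - o)/5 = -⅘ + (120 - 24*o)/5 = -⅘ + (24 - 24*o/5) = 116/5 - 24*o/5)
y(Z(-25, 4)) + 162625 = (116/5 - 24/5*0) + 162625 = (116/5 + 0) + 162625 = 116/5 + 162625 = 813241/5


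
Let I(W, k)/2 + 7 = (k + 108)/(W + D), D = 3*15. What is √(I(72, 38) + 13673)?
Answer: √20779135/39 ≈ 116.88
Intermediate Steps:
D = 45
I(W, k) = -14 + 2*(108 + k)/(45 + W) (I(W, k) = -14 + 2*((k + 108)/(W + 45)) = -14 + 2*((108 + k)/(45 + W)) = -14 + 2*(108 + k)/(45 + W))
√(I(72, 38) + 13673) = √(2*(-207 + 38 - 7*72)/(45 + 72) + 13673) = √(2*(-207 + 38 - 504)/117 + 13673) = √(2*(1/117)*(-673) + 13673) = √(-1346/117 + 13673) = √(1598395/117) = √20779135/39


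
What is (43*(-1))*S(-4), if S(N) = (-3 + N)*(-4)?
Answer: -1204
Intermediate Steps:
S(N) = 12 - 4*N
(43*(-1))*S(-4) = (43*(-1))*(12 - 4*(-4)) = -43*(12 + 16) = -43*28 = -1204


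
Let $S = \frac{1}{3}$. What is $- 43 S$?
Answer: $- \frac{43}{3} \approx -14.333$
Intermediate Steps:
$S = \frac{1}{3} \approx 0.33333$
$- 43 S = \left(-43\right) \frac{1}{3} = - \frac{43}{3}$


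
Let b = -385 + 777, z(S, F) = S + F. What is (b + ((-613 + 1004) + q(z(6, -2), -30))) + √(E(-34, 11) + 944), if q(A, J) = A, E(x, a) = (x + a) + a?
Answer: 787 + 2*√233 ≈ 817.53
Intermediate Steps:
E(x, a) = x + 2*a (E(x, a) = (a + x) + a = x + 2*a)
z(S, F) = F + S
b = 392
(b + ((-613 + 1004) + q(z(6, -2), -30))) + √(E(-34, 11) + 944) = (392 + ((-613 + 1004) + (-2 + 6))) + √((-34 + 2*11) + 944) = (392 + (391 + 4)) + √((-34 + 22) + 944) = (392 + 395) + √(-12 + 944) = 787 + √932 = 787 + 2*√233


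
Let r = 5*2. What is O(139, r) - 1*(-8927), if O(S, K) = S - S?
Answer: 8927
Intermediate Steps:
r = 10
O(S, K) = 0
O(139, r) - 1*(-8927) = 0 - 1*(-8927) = 0 + 8927 = 8927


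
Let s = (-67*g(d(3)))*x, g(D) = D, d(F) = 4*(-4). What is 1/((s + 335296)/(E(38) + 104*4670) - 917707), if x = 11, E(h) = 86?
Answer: -80961/74298418579 ≈ -1.0897e-6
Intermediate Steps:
d(F) = -16
s = 11792 (s = -67*(-16)*11 = 1072*11 = 11792)
1/((s + 335296)/(E(38) + 104*4670) - 917707) = 1/((11792 + 335296)/(86 + 104*4670) - 917707) = 1/(347088/(86 + 485680) - 917707) = 1/(347088/485766 - 917707) = 1/(347088*(1/485766) - 917707) = 1/(57848/80961 - 917707) = 1/(-74298418579/80961) = -80961/74298418579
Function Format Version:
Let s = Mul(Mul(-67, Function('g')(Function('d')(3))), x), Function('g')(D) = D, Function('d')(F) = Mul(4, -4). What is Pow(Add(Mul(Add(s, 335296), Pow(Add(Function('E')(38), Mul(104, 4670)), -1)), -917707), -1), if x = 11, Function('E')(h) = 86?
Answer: Rational(-80961, 74298418579) ≈ -1.0897e-6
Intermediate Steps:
Function('d')(F) = -16
s = 11792 (s = Mul(Mul(-67, -16), 11) = Mul(1072, 11) = 11792)
Pow(Add(Mul(Add(s, 335296), Pow(Add(Function('E')(38), Mul(104, 4670)), -1)), -917707), -1) = Pow(Add(Mul(Add(11792, 335296), Pow(Add(86, Mul(104, 4670)), -1)), -917707), -1) = Pow(Add(Mul(347088, Pow(Add(86, 485680), -1)), -917707), -1) = Pow(Add(Mul(347088, Pow(485766, -1)), -917707), -1) = Pow(Add(Mul(347088, Rational(1, 485766)), -917707), -1) = Pow(Add(Rational(57848, 80961), -917707), -1) = Pow(Rational(-74298418579, 80961), -1) = Rational(-80961, 74298418579)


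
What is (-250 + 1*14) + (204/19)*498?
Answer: 97108/19 ≈ 5110.9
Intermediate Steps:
(-250 + 1*14) + (204/19)*498 = (-250 + 14) + (204*(1/19))*498 = -236 + (204/19)*498 = -236 + 101592/19 = 97108/19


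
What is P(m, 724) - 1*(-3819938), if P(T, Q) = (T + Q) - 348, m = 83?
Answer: 3820397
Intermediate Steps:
P(T, Q) = -348 + Q + T (P(T, Q) = (Q + T) - 348 = -348 + Q + T)
P(m, 724) - 1*(-3819938) = (-348 + 724 + 83) - 1*(-3819938) = 459 + 3819938 = 3820397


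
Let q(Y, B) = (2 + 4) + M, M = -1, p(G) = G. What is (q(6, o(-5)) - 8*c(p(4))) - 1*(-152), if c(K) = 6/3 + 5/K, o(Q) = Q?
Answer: 131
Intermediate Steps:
c(K) = 2 + 5/K (c(K) = 6*(⅓) + 5/K = 2 + 5/K)
q(Y, B) = 5 (q(Y, B) = (2 + 4) - 1 = 6 - 1 = 5)
(q(6, o(-5)) - 8*c(p(4))) - 1*(-152) = (5 - 8*(2 + 5/4)) - 1*(-152) = (5 - 8*(2 + 5*(¼))) + 152 = (5 - 8*(2 + 5/4)) + 152 = (5 - 8*13/4) + 152 = (5 - 26) + 152 = -21 + 152 = 131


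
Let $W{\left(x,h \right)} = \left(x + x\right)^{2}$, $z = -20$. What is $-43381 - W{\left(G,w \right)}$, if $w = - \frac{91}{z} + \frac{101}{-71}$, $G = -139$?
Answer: $-120665$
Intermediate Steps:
$w = \frac{4441}{1420}$ ($w = - \frac{91}{-20} + \frac{101}{-71} = \left(-91\right) \left(- \frac{1}{20}\right) + 101 \left(- \frac{1}{71}\right) = \frac{91}{20} - \frac{101}{71} = \frac{4441}{1420} \approx 3.1275$)
$W{\left(x,h \right)} = 4 x^{2}$ ($W{\left(x,h \right)} = \left(2 x\right)^{2} = 4 x^{2}$)
$-43381 - W{\left(G,w \right)} = -43381 - 4 \left(-139\right)^{2} = -43381 - 4 \cdot 19321 = -43381 - 77284 = -120665$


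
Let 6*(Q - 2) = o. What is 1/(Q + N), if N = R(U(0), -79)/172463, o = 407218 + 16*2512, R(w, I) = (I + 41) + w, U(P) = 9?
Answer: 17841/1330409314 ≈ 1.3410e-5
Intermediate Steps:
R(w, I) = 41 + I + w (R(w, I) = (41 + I) + w = 41 + I + w)
o = 447410 (o = 407218 + 40192 = 447410)
N = -1/5947 (N = (41 - 79 + 9)/172463 = -29*1/172463 = -1/5947 ≈ -0.00016815)
Q = 223711/3 (Q = 2 + (⅙)*447410 = 2 + 223705/3 = 223711/3 ≈ 74570.)
1/(Q + N) = 1/(223711/3 - 1/5947) = 1/(1330409314/17841) = 17841/1330409314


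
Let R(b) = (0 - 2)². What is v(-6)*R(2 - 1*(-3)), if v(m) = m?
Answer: -24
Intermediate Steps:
R(b) = 4 (R(b) = (-2)² = 4)
v(-6)*R(2 - 1*(-3)) = -6*4 = -24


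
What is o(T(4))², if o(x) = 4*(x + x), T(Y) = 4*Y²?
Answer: 262144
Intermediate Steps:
o(x) = 8*x (o(x) = 4*(2*x) = 8*x)
o(T(4))² = (8*(4*4²))² = (8*(4*16))² = (8*64)² = 512² = 262144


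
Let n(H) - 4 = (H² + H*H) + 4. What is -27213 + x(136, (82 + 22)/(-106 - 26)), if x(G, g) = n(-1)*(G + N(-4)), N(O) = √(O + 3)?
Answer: -25853 + 10*I ≈ -25853.0 + 10.0*I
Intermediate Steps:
N(O) = √(3 + O)
n(H) = 8 + 2*H² (n(H) = 4 + ((H² + H*H) + 4) = 4 + ((H² + H²) + 4) = 4 + (2*H² + 4) = 4 + (4 + 2*H²) = 8 + 2*H²)
x(G, g) = 10*I + 10*G (x(G, g) = (8 + 2*(-1)²)*(G + √(3 - 4)) = (8 + 2*1)*(G + √(-1)) = (8 + 2)*(G + I) = 10*(I + G) = 10*I + 10*G)
-27213 + x(136, (82 + 22)/(-106 - 26)) = -27213 + (10*I + 10*136) = -27213 + (10*I + 1360) = -27213 + (1360 + 10*I) = -25853 + 10*I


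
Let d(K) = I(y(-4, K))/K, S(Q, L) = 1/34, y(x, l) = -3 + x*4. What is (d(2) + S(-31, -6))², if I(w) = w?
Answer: 25921/289 ≈ 89.692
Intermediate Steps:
y(x, l) = -3 + 4*x
S(Q, L) = 1/34
d(K) = -19/K (d(K) = (-3 + 4*(-4))/K = (-3 - 16)/K = -19/K)
(d(2) + S(-31, -6))² = (-19/2 + 1/34)² = (-161/17)² = 25921/289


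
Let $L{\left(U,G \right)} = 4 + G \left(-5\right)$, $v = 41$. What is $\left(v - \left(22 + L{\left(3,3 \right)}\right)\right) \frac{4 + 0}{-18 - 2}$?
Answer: $-6$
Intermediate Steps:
$L{\left(U,G \right)} = 4 - 5 G$
$\left(v - \left(22 + L{\left(3,3 \right)}\right)\right) \frac{4 + 0}{-18 - 2} = \left(41 - \left(26 - 15\right)\right) \frac{4 + 0}{-18 - 2} = \left(41 - 11\right) \frac{4}{-20} = \left(41 - 11\right) 4 \left(- \frac{1}{20}\right) = \left(41 + \left(-22 + 11\right)\right) \left(- \frac{1}{5}\right) = \left(41 - 11\right) \left(- \frac{1}{5}\right) = 30 \left(- \frac{1}{5}\right) = -6$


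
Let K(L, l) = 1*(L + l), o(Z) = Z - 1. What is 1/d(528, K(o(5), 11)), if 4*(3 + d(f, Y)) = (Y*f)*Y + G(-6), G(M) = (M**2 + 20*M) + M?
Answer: 2/59349 ≈ 3.3699e-5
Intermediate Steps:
G(M) = M**2 + 21*M
o(Z) = -1 + Z
K(L, l) = L + l
d(f, Y) = -51/2 + f*Y**2/4 (d(f, Y) = -3 + ((Y*f)*Y - 6*(21 - 6))/4 = -3 + (f*Y**2 - 6*15)/4 = -3 + (f*Y**2 - 90)/4 = -3 + (-90 + f*Y**2)/4 = -3 + (-45/2 + f*Y**2/4) = -51/2 + f*Y**2/4)
1/d(528, K(o(5), 11)) = 1/(-51/2 + (1/4)*528*((-1 + 5) + 11)**2) = 1/(-51/2 + (1/4)*528*(4 + 11)**2) = 1/(-51/2 + (1/4)*528*15**2) = 1/(-51/2 + (1/4)*528*225) = 1/(-51/2 + 29700) = 1/(59349/2) = 2/59349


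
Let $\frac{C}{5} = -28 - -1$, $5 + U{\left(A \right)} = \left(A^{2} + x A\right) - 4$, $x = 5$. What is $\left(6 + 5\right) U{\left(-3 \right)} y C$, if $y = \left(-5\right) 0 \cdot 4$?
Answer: $0$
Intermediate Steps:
$U{\left(A \right)} = -9 + A^{2} + 5 A$ ($U{\left(A \right)} = -5 - \left(4 - A^{2} - 5 A\right) = -5 + \left(-4 + A^{2} + 5 A\right) = -9 + A^{2} + 5 A$)
$C = -135$ ($C = 5 \left(-28 - -1\right) = 5 \left(-28 + 1\right) = 5 \left(-27\right) = -135$)
$y = 0$ ($y = 0 \cdot 4 = 0$)
$\left(6 + 5\right) U{\left(-3 \right)} y C = \left(6 + 5\right) \left(-9 + \left(-3\right)^{2} + 5 \left(-3\right)\right) 0 \left(-135\right) = 11 \left(-9 + 9 - 15\right) 0 \left(-135\right) = 11 \left(-15\right) 0 \left(-135\right) = \left(-165\right) 0 \left(-135\right) = 0 \left(-135\right) = 0$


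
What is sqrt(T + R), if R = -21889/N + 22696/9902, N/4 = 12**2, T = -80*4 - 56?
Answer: I*sqrt(5812987750417)/118824 ≈ 20.291*I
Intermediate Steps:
T = -376 (T = -320 - 56 = -376)
N = 576 (N = 4*12**2 = 4*144 = 576)
R = -101835991/2851776 (R = -21889/576 + 22696/9902 = -21889*1/576 + 22696*(1/9902) = -21889/576 + 11348/4951 = -101835991/2851776 ≈ -35.710)
sqrt(T + R) = sqrt(-376 - 101835991/2851776) = sqrt(-1174103767/2851776) = I*sqrt(5812987750417)/118824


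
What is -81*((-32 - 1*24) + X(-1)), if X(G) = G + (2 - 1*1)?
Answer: 4536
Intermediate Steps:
X(G) = 1 + G (X(G) = G + (2 - 1) = G + 1 = 1 + G)
-81*((-32 - 1*24) + X(-1)) = -81*((-32 - 1*24) + (1 - 1)) = -81*((-32 - 24) + 0) = -81*(-56 + 0) = -81*(-56) = 4536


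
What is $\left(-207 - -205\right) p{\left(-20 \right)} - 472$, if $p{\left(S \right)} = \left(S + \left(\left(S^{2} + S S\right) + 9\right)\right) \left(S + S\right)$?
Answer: $62648$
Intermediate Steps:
$p{\left(S \right)} = 2 S \left(9 + S + 2 S^{2}\right)$ ($p{\left(S \right)} = \left(S + \left(\left(S^{2} + S^{2}\right) + 9\right)\right) 2 S = \left(S + \left(2 S^{2} + 9\right)\right) 2 S = \left(S + \left(9 + 2 S^{2}\right)\right) 2 S = \left(9 + S + 2 S^{2}\right) 2 S = 2 S \left(9 + S + 2 S^{2}\right)$)
$\left(-207 - -205\right) p{\left(-20 \right)} - 472 = \left(-207 - -205\right) 2 \left(-20\right) \left(9 - 20 + 2 \left(-20\right)^{2}\right) - 472 = \left(-207 + 205\right) 2 \left(-20\right) \left(9 - 20 + 2 \cdot 400\right) - 472 = - 2 \cdot 2 \left(-20\right) \left(9 - 20 + 800\right) - 472 = - 2 \cdot 2 \left(-20\right) 789 - 472 = \left(-2\right) \left(-31560\right) - 472 = 63120 - 472 = 62648$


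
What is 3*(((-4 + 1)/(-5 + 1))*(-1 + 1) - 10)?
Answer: -30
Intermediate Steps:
3*(((-4 + 1)/(-5 + 1))*(-1 + 1) - 10) = 3*(-3/(-4)*0 - 10) = 3*(-3*(-1/4)*0 - 10) = 3*((3/4)*0 - 10) = 3*(0 - 10) = 3*(-10) = -30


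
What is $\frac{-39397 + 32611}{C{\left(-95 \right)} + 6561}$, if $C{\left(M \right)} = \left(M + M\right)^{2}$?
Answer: $- \frac{6786}{42661} \approx -0.15907$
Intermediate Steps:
$C{\left(M \right)} = 4 M^{2}$ ($C{\left(M \right)} = \left(2 M\right)^{2} = 4 M^{2}$)
$\frac{-39397 + 32611}{C{\left(-95 \right)} + 6561} = \frac{-39397 + 32611}{4 \left(-95\right)^{2} + 6561} = - \frac{6786}{4 \cdot 9025 + 6561} = - \frac{6786}{36100 + 6561} = - \frac{6786}{42661}$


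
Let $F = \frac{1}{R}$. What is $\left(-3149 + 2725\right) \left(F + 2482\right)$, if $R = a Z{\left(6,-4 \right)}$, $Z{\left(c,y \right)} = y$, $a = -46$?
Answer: $- \frac{24204517}{23} \approx -1.0524 \cdot 10^{6}$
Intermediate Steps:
$R = 184$ ($R = \left(-46\right) \left(-4\right) = 184$)
$F = \frac{1}{184} \approx 0.0054348$
$\left(-3149 + 2725\right) \left(F + 2482\right) = \left(-3149 + 2725\right) \left(\frac{1}{184} + 2482\right) = \left(-424\right) \frac{456689}{184} = - \frac{24204517}{23}$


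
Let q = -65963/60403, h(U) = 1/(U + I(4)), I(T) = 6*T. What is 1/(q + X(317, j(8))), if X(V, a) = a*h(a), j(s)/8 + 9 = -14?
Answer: 1208060/70009 ≈ 17.256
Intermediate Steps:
j(s) = -184 (j(s) = -72 + 8*(-14) = -72 - 112 = -184)
h(U) = 1/(24 + U) (h(U) = 1/(U + 6*4) = 1/(U + 24) = 1/(24 + U))
q = -65963/60403 (q = -65963*1/60403 = -65963/60403 ≈ -1.0920)
X(V, a) = a/(24 + a)
1/(q + X(317, j(8))) = 1/(-65963/60403 - 184/(24 - 184)) = 1/(-65963/60403 - 184/(-160)) = 1/(-65963/60403 - 184*(-1/160)) = 1/(-65963/60403 + 23/20) = 1/(70009/1208060) = 1208060/70009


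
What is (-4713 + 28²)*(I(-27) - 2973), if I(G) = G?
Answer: 11787000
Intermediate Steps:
(-4713 + 28²)*(I(-27) - 2973) = (-4713 + 28²)*(-27 - 2973) = (-4713 + 784)*(-3000) = -3929*(-3000) = 11787000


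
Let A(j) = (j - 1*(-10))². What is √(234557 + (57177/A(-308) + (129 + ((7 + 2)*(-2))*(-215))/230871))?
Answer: √123361150017834899769/22933186 ≈ 484.31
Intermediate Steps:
A(j) = (10 + j)² (A(j) = (j + 10)² = (10 + j)²)
√(234557 + (57177/A(-308) + (129 + ((7 + 2)*(-2))*(-215))/230871)) = √(234557 + (57177/((10 - 308)²) + (129 + ((7 + 2)*(-2))*(-215))/230871)) = √(234557 + (57177/((-298)²) + (129 + (9*(-2))*(-215))*(1/230871))) = √(234557 + (57177/88804 + (129 - 18*(-215))*(1/230871))) = √(234557 + (57177*(1/88804) + (129 + 3870)*(1/230871))) = √(234557 + (57177/88804 + 3999*(1/230871))) = √(234557 + (57177/88804 + 1333/76957)) = √(234557 + 4518546121/6834089428) = √(1602988032509517/6834089428) = √123361150017834899769/22933186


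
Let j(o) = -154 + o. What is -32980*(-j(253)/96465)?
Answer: 217668/6431 ≈ 33.847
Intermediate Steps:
-32980*(-j(253)/96465) = -32980/((-96465/(-154 + 253))) = -32980/((-96465/99)) = -32980/((-96465*1/99)) = -32980/(-32155/33) = -32980*(-33/32155) = 217668/6431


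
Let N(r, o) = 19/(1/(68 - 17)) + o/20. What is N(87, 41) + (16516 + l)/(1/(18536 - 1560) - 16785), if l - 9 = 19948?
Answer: 5521478356979/5698843180 ≈ 968.88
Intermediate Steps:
l = 19957 (l = 9 + 19948 = 19957)
N(r, o) = 969 + o/20 (N(r, o) = 19/(1/51) + o*(1/20) = 19/(1/51) + o/20 = 19*51 + o/20 = 969 + o/20)
N(87, 41) + (16516 + l)/(1/(18536 - 1560) - 16785) = (969 + (1/20)*41) + (16516 + 19957)/(1/(18536 - 1560) - 16785) = (969 + 41/20) + 36473/(1/16976 - 16785) = 19421/20 + 36473/(1/16976 - 16785) = 19421/20 + 36473/(-284942159/16976) = 19421/20 + 36473*(-16976/284942159) = 19421/20 - 619165648/284942159 = 5521478356979/5698843180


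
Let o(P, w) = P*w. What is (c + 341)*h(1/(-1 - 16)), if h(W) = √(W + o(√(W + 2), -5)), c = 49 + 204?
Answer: 594*√(-17 - 85*√561)/17 ≈ 1574.4*I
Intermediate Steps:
c = 253
h(W) = √(W - 5*√(2 + W)) (h(W) = √(W + √(W + 2)*(-5)) = √(W + √(2 + W)*(-5)) = √(W - 5*√(2 + W)))
(c + 341)*h(1/(-1 - 16)) = (253 + 341)*√(1/(-1 - 16) - 5*√(2 + 1/(-1 - 16))) = 594*√(1/(-17) - 5*√(2 + 1/(-17))) = 594*√(-1/17 - 5*√(2 - 1/17)) = 594*√(-1/17 - 5*√561/17)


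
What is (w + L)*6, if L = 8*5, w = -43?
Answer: -18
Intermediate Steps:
L = 40
(w + L)*6 = (-43 + 40)*6 = -3*6 = -18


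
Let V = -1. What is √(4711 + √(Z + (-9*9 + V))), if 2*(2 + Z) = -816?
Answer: √(4711 + 2*I*√123) ≈ 68.637 + 0.1616*I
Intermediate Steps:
Z = -410 (Z = -2 + (½)*(-816) = -2 - 408 = -410)
√(4711 + √(Z + (-9*9 + V))) = √(4711 + √(-410 + (-9*9 - 1))) = √(4711 + √(-410 + (-81 - 1))) = √(4711 + √(-410 - 82)) = √(4711 + √(-492)) = √(4711 + 2*I*√123)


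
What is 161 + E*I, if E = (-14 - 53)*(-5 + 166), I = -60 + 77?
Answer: -183218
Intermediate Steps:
I = 17
E = -10787 (E = -67*161 = -10787)
161 + E*I = 161 - 10787*17 = 161 - 183379 = -183218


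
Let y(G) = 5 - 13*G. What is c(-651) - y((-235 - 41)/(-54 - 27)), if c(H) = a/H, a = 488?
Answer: 225845/5859 ≈ 38.547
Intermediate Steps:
c(H) = 488/H
c(-651) - y((-235 - 41)/(-54 - 27)) = 488/(-651) - (5 - 13*(-235 - 41)/(-54 - 27)) = 488*(-1/651) - (5 - (-3588)/(-81)) = -488/651 - (5 - (-3588)*(-1)/81) = -488/651 - (5 - 13*92/27) = -488/651 - (5 - 1196/27) = -488/651 - 1*(-1061/27) = -488/651 + 1061/27 = 225845/5859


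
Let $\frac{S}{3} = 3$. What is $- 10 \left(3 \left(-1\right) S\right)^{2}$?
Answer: $-7290$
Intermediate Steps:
$S = 9$ ($S = 3 \cdot 3 = 9$)
$- 10 \left(3 \left(-1\right) S\right)^{2} = - 10 \left(3 \left(-1\right) 9\right)^{2} = - 10 \left(\left(-3\right) 9\right)^{2} = - 10 \left(-27\right)^{2} = \left(-10\right) 729 = -7290$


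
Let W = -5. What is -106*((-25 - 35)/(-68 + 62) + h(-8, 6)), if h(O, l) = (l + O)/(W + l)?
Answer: -848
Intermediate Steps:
h(O, l) = (O + l)/(-5 + l) (h(O, l) = (l + O)/(-5 + l) = (O + l)/(-5 + l))
-106*((-25 - 35)/(-68 + 62) + h(-8, 6)) = -106*((-25 - 35)/(-68 + 62) + (-8 + 6)/(-5 + 6)) = -106*(-60/(-6) - 2/1) = -106*(-60*(-1/6) + 1*(-2)) = -106*(10 - 2) = -106*8 = -848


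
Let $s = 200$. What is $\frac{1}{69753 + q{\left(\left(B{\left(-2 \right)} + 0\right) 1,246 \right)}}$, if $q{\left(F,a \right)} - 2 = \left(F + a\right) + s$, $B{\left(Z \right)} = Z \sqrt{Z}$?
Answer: $\frac{70201}{4928180409} + \frac{2 i \sqrt{2}}{4928180409} \approx 1.4245 \cdot 10^{-5} + 5.7393 \cdot 10^{-10} i$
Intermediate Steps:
$B{\left(Z \right)} = Z^{\frac{3}{2}}$
$q{\left(F,a \right)} = 202 + F + a$ ($q{\left(F,a \right)} = 2 + \left(\left(F + a\right) + 200\right) = 2 + \left(200 + F + a\right) = 202 + F + a$)
$\frac{1}{69753 + q{\left(\left(B{\left(-2 \right)} + 0\right) 1,246 \right)}} = \frac{1}{69753 + \left(202 + \left(\left(-2\right)^{\frac{3}{2}} + 0\right) 1 + 246\right)} = \frac{1}{69753 + \left(202 + \left(- 2 i \sqrt{2} + 0\right) 1 + 246\right)} = \frac{1}{69753 + \left(202 + - 2 i \sqrt{2} \cdot 1 + 246\right)} = \frac{1}{69753 + \left(202 - 2 i \sqrt{2} + 246\right)} = \frac{1}{69753 + \left(448 - 2 i \sqrt{2}\right)} = \frac{1}{70201 - 2 i \sqrt{2}}$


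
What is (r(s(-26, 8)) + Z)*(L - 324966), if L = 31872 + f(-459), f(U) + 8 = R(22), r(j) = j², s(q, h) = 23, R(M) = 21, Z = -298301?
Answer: 87271315532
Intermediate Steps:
f(U) = 13 (f(U) = -8 + 21 = 13)
L = 31885 (L = 31872 + 13 = 31885)
(r(s(-26, 8)) + Z)*(L - 324966) = (23² - 298301)*(31885 - 324966) = (529 - 298301)*(-293081) = -297772*(-293081) = 87271315532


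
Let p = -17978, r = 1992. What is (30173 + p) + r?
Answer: 14187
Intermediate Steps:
(30173 + p) + r = (30173 - 17978) + 1992 = 12195 + 1992 = 14187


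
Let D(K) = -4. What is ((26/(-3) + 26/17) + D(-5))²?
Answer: 322624/2601 ≈ 124.04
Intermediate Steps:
((26/(-3) + 26/17) + D(-5))² = ((26/(-3) + 26/17) - 4)² = ((26*(-⅓) + 26*(1/17)) - 4)² = ((-26/3 + 26/17) - 4)² = (-364/51 - 4)² = (-568/51)² = 322624/2601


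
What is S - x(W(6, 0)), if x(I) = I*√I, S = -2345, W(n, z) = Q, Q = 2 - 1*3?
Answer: -2345 + I ≈ -2345.0 + 1.0*I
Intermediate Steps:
Q = -1 (Q = 2 - 3 = -1)
W(n, z) = -1
x(I) = I^(3/2)
S - x(W(6, 0)) = -2345 - (-1)^(3/2) = -2345 - (-1)*I = -2345 + I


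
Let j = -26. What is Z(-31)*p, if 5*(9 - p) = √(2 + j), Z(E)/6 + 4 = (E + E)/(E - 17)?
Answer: -585/4 + 13*I*√6/2 ≈ -146.25 + 15.922*I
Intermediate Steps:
Z(E) = -24 + 12*E/(-17 + E) (Z(E) = -24 + 6*((E + E)/(E - 17)) = -24 + 6*((2*E)/(-17 + E)) = -24 + 6*(2*E/(-17 + E)) = -24 + 12*E/(-17 + E))
p = 9 - 2*I*√6/5 (p = 9 - √(2 - 26)/5 = 9 - 2*I*√6/5 ≈ 9.0 - 0.9798*I)
Z(-31)*p = (12*(34 - 1*(-31))/(-17 - 31))*(9 - 2*I*√6/5) = (12*(34 + 31)/(-48))*(9 - 2*I*√6/5) = (12*(-1/48)*65)*(9 - 2*I*√6/5) = -65*(9 - 2*I*√6/5)/4 = -585/4 + 13*I*√6/2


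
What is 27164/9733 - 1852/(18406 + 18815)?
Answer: 993045728/362271993 ≈ 2.7412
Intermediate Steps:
27164/9733 - 1852/(18406 + 18815) = 27164*(1/9733) - 1852/37221 = 27164/9733 - 1852*1/37221 = 27164/9733 - 1852/37221 = 993045728/362271993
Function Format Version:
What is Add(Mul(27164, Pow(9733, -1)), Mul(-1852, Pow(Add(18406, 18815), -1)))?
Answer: Rational(993045728, 362271993) ≈ 2.7412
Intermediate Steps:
Add(Mul(27164, Pow(9733, -1)), Mul(-1852, Pow(Add(18406, 18815), -1))) = Add(Mul(27164, Rational(1, 9733)), Mul(-1852, Pow(37221, -1))) = Add(Rational(27164, 9733), Mul(-1852, Rational(1, 37221))) = Add(Rational(27164, 9733), Rational(-1852, 37221)) = Rational(993045728, 362271993)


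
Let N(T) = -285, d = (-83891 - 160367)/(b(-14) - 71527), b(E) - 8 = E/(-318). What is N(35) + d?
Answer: -228717462/812251 ≈ -281.58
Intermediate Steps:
b(E) = 8 - E/318 (b(E) = 8 + E/(-318) = 8 + E*(-1/318) = 8 - E/318)
d = 2774073/812251 (d = (-83891 - 160367)/((8 - 1/318*(-14)) - 71527) = -244258/((8 + 7/159) - 71527) = -244258/(1279/159 - 71527) = -244258/(-11371514/159) = -244258*(-159/11371514) = 2774073/812251 ≈ 3.4153)
N(35) + d = -285 + 2774073/812251 = -228717462/812251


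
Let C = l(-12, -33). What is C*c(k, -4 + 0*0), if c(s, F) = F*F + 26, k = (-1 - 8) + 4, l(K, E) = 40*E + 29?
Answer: -54222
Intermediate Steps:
l(K, E) = 29 + 40*E
k = -5 (k = -9 + 4 = -5)
c(s, F) = 26 + F**2 (c(s, F) = F**2 + 26 = 26 + F**2)
C = -1291 (C = 29 + 40*(-33) = 29 - 1320 = -1291)
C*c(k, -4 + 0*0) = -1291*(26 + (-4 + 0*0)**2) = -1291*(26 + (-4 + 0)**2) = -1291*(26 + (-4)**2) = -1291*(26 + 16) = -1291*42 = -54222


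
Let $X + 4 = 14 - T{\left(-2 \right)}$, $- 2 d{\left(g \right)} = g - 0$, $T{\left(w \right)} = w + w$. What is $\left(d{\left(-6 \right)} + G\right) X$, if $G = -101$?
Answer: $-1372$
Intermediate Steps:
$T{\left(w \right)} = 2 w$
$d{\left(g \right)} = - \frac{g}{2}$ ($d{\left(g \right)} = - \frac{g - 0}{2} = - \frac{g + 0}{2} = - \frac{g}{2}$)
$X = 14$ ($X = -4 + \left(14 - 2 \left(-2\right)\right) = -4 + \left(14 - -4\right) = -4 + \left(14 + 4\right) = -4 + 18 = 14$)
$\left(d{\left(-6 \right)} + G\right) X = \left(\left(- \frac{1}{2}\right) \left(-6\right) - 101\right) 14 = \left(3 - 101\right) 14 = \left(-98\right) 14 = -1372$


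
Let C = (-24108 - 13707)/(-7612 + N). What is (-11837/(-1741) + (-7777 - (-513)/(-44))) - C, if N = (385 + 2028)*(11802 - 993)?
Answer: -3108714616399261/399482276204 ≈ -7781.9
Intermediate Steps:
N = 26082117 (N = 2413*10809 = 26082117)
C = -7563/5214901 (C = (-24108 - 13707)/(-7612 + 26082117) = -37815/26074505 = -37815*1/26074505 = -7563/5214901 ≈ -0.0014503)
(-11837/(-1741) + (-7777 - (-513)/(-44))) - C = (-11837/(-1741) + (-7777 - (-513)/(-44))) - 1*(-7563/5214901) = (-11837*(-1/1741) + (-7777 - (-513)*(-1)/44)) + 7563/5214901 = (11837/1741 + (-7777 - 3*171/44)) + 7563/5214901 = (11837/1741 + (-7777 - 513/44)) + 7563/5214901 = (11837/1741 - 342701/44) + 7563/5214901 = -596121613/76604 + 7563/5214901 = -3108714616399261/399482276204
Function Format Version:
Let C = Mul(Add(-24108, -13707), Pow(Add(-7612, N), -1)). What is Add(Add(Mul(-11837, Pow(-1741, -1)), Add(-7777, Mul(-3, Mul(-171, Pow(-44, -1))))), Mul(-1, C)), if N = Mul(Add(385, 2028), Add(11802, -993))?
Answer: Rational(-3108714616399261, 399482276204) ≈ -7781.9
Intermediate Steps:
N = 26082117 (N = Mul(2413, 10809) = 26082117)
C = Rational(-7563, 5214901) (C = Mul(Add(-24108, -13707), Pow(Add(-7612, 26082117), -1)) = Mul(-37815, Pow(26074505, -1)) = Mul(-37815, Rational(1, 26074505)) = Rational(-7563, 5214901) ≈ -0.0014503)
Add(Add(Mul(-11837, Pow(-1741, -1)), Add(-7777, Mul(-3, Mul(-171, Pow(-44, -1))))), Mul(-1, C)) = Add(Add(Mul(-11837, Pow(-1741, -1)), Add(-7777, Mul(-3, Mul(-171, Pow(-44, -1))))), Mul(-1, Rational(-7563, 5214901))) = Add(Add(Mul(-11837, Rational(-1, 1741)), Add(-7777, Mul(-3, Mul(-171, Rational(-1, 44))))), Rational(7563, 5214901)) = Add(Add(Rational(11837, 1741), Add(-7777, Mul(-3, Rational(171, 44)))), Rational(7563, 5214901)) = Add(Add(Rational(11837, 1741), Add(-7777, Rational(-513, 44))), Rational(7563, 5214901)) = Add(Add(Rational(11837, 1741), Rational(-342701, 44)), Rational(7563, 5214901)) = Add(Rational(-596121613, 76604), Rational(7563, 5214901)) = Rational(-3108714616399261, 399482276204)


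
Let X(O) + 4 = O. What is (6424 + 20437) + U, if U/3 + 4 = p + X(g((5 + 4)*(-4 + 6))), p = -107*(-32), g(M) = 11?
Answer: 37142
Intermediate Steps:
p = 3424
X(O) = -4 + O
U = 10281 (U = -12 + 3*(3424 + (-4 + 11)) = -12 + 3*(3424 + 7) = -12 + 3*3431 = -12 + 10293 = 10281)
(6424 + 20437) + U = (6424 + 20437) + 10281 = 26861 + 10281 = 37142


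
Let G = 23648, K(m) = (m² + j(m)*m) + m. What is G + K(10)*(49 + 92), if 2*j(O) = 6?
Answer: 43388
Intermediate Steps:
j(O) = 3 (j(O) = (½)*6 = 3)
K(m) = m² + 4*m (K(m) = (m² + 3*m) + m = m² + 4*m)
G + K(10)*(49 + 92) = 23648 + (10*(4 + 10))*(49 + 92) = 23648 + (10*14)*141 = 23648 + 140*141 = 23648 + 19740 = 43388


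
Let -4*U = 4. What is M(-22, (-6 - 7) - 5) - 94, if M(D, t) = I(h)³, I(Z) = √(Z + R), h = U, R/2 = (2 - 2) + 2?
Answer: -94 + 3*√3 ≈ -88.804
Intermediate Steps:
R = 4 (R = 2*((2 - 2) + 2) = 2*(0 + 2) = 2*2 = 4)
U = -1 (U = -¼*4 = -1)
h = -1
I(Z) = √(4 + Z) (I(Z) = √(Z + 4) = √(4 + Z))
M(D, t) = 3*√3 (M(D, t) = (√(4 - 1))³ = (√3)³ = 3*√3)
M(-22, (-6 - 7) - 5) - 94 = 3*√3 - 94 = -94 + 3*√3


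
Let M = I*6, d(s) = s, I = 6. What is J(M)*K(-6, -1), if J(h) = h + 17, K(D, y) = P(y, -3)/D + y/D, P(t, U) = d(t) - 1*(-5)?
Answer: -53/2 ≈ -26.500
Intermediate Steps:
P(t, U) = 5 + t (P(t, U) = t - 1*(-5) = t + 5 = 5 + t)
M = 36 (M = 6*6 = 36)
K(D, y) = y/D + (5 + y)/D (K(D, y) = (5 + y)/D + y/D = y/D + (5 + y)/D)
J(h) = 17 + h
J(M)*K(-6, -1) = (17 + 36)*((5 + 2*(-1))/(-6)) = 53*(-(5 - 2)/6) = 53*(-1/6*3) = 53*(-1/2) = -53/2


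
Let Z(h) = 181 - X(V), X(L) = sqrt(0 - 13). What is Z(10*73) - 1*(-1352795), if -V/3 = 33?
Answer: 1352976 - I*sqrt(13) ≈ 1.353e+6 - 3.6056*I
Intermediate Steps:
V = -99 (V = -3*33 = -99)
X(L) = I*sqrt(13) (X(L) = sqrt(-13) = I*sqrt(13))
Z(h) = 181 - I*sqrt(13)
Z(10*73) - 1*(-1352795) = (181 - I*sqrt(13)) - 1*(-1352795) = (181 - I*sqrt(13)) + 1352795 = 1352976 - I*sqrt(13)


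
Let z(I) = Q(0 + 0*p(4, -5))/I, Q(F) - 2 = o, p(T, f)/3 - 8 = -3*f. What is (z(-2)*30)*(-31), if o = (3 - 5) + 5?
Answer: 2325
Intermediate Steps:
p(T, f) = 24 - 9*f (p(T, f) = 24 + 3*(-3*f) = 24 - 9*f)
o = 3 (o = -2 + 5 = 3)
Q(F) = 5 (Q(F) = 2 + 3 = 5)
z(I) = 5/I
(z(-2)*30)*(-31) = ((5/(-2))*30)*(-31) = ((5*(-½))*30)*(-31) = -5/2*30*(-31) = -75*(-31) = 2325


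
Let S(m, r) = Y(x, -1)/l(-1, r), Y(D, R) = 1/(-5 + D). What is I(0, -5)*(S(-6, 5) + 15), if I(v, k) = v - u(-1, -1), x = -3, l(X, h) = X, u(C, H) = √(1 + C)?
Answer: 0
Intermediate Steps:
I(v, k) = v (I(v, k) = v - √(1 - 1) = v - √0 = v - 1*0 = v + 0 = v)
S(m, r) = ⅛ (S(m, r) = 1/(-5 - 3*(-1)) = -1/(-8) = -⅛*(-1) = ⅛)
I(0, -5)*(S(-6, 5) + 15) = 0*(⅛ + 15) = 0*(121/8) = 0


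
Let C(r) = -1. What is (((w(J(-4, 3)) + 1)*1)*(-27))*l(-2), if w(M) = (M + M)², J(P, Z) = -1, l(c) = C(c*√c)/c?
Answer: -135/2 ≈ -67.500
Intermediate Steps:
l(c) = -1/c
w(M) = 4*M² (w(M) = (2*M)² = 4*M²)
(((w(J(-4, 3)) + 1)*1)*(-27))*l(-2) = (((4*(-1)² + 1)*1)*(-27))*(-1/(-2)) = (((4*1 + 1)*1)*(-27))*(-1*(-½)) = (((4 + 1)*1)*(-27))*(½) = ((5*1)*(-27))*(½) = (5*(-27))*(½) = -135*½ = -135/2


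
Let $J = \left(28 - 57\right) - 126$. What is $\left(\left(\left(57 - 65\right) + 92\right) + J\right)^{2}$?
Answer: $5041$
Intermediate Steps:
$J = -155$ ($J = \left(28 - 57\right) - 126 = -29 - 126 = -155$)
$\left(\left(\left(57 - 65\right) + 92\right) + J\right)^{2} = \left(\left(\left(57 - 65\right) + 92\right) - 155\right)^{2} = \left(\left(-8 + 92\right) - 155\right)^{2} = \left(84 - 155\right)^{2} = \left(-71\right)^{2} = 5041$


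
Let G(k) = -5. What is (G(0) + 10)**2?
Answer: 25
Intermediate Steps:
(G(0) + 10)**2 = (-5 + 10)**2 = 5**2 = 25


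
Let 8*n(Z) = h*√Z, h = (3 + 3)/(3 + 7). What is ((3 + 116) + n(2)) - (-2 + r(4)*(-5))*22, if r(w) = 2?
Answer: 383 + 3*√2/40 ≈ 383.11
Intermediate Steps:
h = ⅗ (h = 6/10 = 6*(⅒) = ⅗ ≈ 0.60000)
n(Z) = 3*√Z/40 (n(Z) = (3*√Z/5)/8 = 3*√Z/40)
((3 + 116) + n(2)) - (-2 + r(4)*(-5))*22 = ((3 + 116) + 3*√2/40) - (-2 + 2*(-5))*22 = (119 + 3*√2/40) - (-2 - 10)*22 = (119 + 3*√2/40) - (-12)*22 = (119 + 3*√2/40) - 1*(-264) = (119 + 3*√2/40) + 264 = 383 + 3*√2/40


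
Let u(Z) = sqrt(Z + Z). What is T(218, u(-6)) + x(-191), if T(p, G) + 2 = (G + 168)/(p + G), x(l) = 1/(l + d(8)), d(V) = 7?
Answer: 5*(-37*sqrt(3) + 4953*I)/(184*(sqrt(3) - 109*I)) ≈ -1.2347 + 0.0036437*I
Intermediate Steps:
u(Z) = sqrt(2)*sqrt(Z) (u(Z) = sqrt(2*Z) = sqrt(2)*sqrt(Z))
x(l) = 1/(7 + l) (x(l) = 1/(l + 7) = 1/(7 + l))
T(p, G) = -2 + (168 + G)/(G + p) (T(p, G) = -2 + (G + 168)/(p + G) = -2 + (168 + G)/(G + p))
T(218, u(-6)) + x(-191) = (168 - sqrt(2)*sqrt(-6) - 2*218)/(sqrt(2)*sqrt(-6) + 218) + 1/(7 - 191) = (168 - sqrt(2)*I*sqrt(6) - 436)/(sqrt(2)*(I*sqrt(6)) + 218) + 1/(-184) = (168 - 2*I*sqrt(3) - 436)/(2*I*sqrt(3) + 218) - 1/184 = (168 - 2*I*sqrt(3) - 436)/(218 + 2*I*sqrt(3)) - 1/184 = (-268 - 2*I*sqrt(3))/(218 + 2*I*sqrt(3)) - 1/184 = -1/184 + (-268 - 2*I*sqrt(3))/(218 + 2*I*sqrt(3))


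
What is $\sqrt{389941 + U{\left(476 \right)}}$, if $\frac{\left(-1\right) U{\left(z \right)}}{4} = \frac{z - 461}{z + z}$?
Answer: $\frac{\sqrt{22087814434}}{238} \approx 624.45$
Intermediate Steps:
$U{\left(z \right)} = - \frac{2 \left(-461 + z\right)}{z}$ ($U{\left(z \right)} = - 4 \frac{z - 461}{z + z} = - 4 \frac{-461 + z}{2 z} = - \frac{2 \left(-461 + z\right)}{z}$)
$\sqrt{389941 + U{\left(476 \right)}} = \sqrt{389941 - \left(2 - \frac{922}{476}\right)} = \sqrt{389941 + \left(-2 + 922 \cdot \frac{1}{476}\right)} = \sqrt{389941 + \left(-2 + \frac{461}{238}\right)} = \sqrt{389941 - \frac{15}{238}} = \sqrt{\frac{92805943}{238}} = \frac{\sqrt{22087814434}}{238}$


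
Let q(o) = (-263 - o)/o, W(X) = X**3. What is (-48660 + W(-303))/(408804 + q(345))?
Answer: -506002185/7422988 ≈ -68.167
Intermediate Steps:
q(o) = (-263 - o)/o
(-48660 + W(-303))/(408804 + q(345)) = (-48660 + (-303)**3)/(408804 + (-263 - 1*345)/345) = (-48660 - 27818127)/(408804 + (-263 - 345)/345) = -27866787/(408804 + (1/345)*(-608)) = -27866787/(408804 - 608/345) = -27866787/141036772/345 = -27866787*345/141036772 = -506002185/7422988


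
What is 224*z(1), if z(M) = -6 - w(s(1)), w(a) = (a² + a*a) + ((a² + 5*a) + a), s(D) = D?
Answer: -3360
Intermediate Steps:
w(a) = 3*a² + 6*a (w(a) = (a² + a²) + (a² + 6*a) = 2*a² + (a² + 6*a) = 3*a² + 6*a)
z(M) = -15 (z(M) = -6 - 3*(2 + 1) = -6 - 3*3 = -6 - 1*9 = -6 - 9 = -15)
224*z(1) = 224*(-15) = -3360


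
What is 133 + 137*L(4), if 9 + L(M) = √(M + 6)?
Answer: -1100 + 137*√10 ≈ -666.77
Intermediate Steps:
L(M) = -9 + √(6 + M) (L(M) = -9 + √(M + 6) = -9 + √(6 + M))
133 + 137*L(4) = 133 + 137*(-9 + √(6 + 4)) = 133 + 137*(-9 + √10) = 133 + (-1233 + 137*√10) = -1100 + 137*√10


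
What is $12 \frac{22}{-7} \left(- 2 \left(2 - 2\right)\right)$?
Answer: $0$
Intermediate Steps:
$12 \frac{22}{-7} \left(- 2 \left(2 - 2\right)\right) = 12 \cdot 22 \left(- \frac{1}{7}\right) \left(\left(-2\right) 0\right) = 12 \left(- \frac{22}{7}\right) 0 = \left(- \frac{264}{7}\right) 0 = 0$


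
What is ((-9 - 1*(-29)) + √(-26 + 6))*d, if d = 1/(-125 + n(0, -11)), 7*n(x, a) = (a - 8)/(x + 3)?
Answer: -105/661 - 21*I*√5/1322 ≈ -0.15885 - 0.03552*I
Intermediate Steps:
n(x, a) = (-8 + a)/(7*(3 + x)) (n(x, a) = ((a - 8)/(x + 3))/7 = ((-8 + a)/(3 + x))/7 = (-8 + a)/(7*(3 + x)))
d = -21/2644 (d = 1/(-125 + (-8 - 11)/(7*(3 + 0))) = 1/(-125 + (⅐)*(-19)/3) = 1/(-125 + (⅐)*(⅓)*(-19)) = 1/(-125 - 19/21) = 1/(-2644/21) = -21/2644 ≈ -0.0079425)
((-9 - 1*(-29)) + √(-26 + 6))*d = ((-9 - 1*(-29)) + √(-26 + 6))*(-21/2644) = ((-9 + 29) + √(-20))*(-21/2644) = (20 + 2*I*√5)*(-21/2644) = -105/661 - 21*I*√5/1322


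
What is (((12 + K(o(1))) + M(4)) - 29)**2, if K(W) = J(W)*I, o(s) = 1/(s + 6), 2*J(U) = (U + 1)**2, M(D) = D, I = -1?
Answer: 447561/2401 ≈ 186.41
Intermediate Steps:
J(U) = (1 + U)**2/2 (J(U) = (U + 1)**2/2 = (1 + U)**2/2)
o(s) = 1/(6 + s)
K(W) = -(1 + W)**2/2 (K(W) = ((1 + W)**2/2)*(-1) = -(1 + W)**2/2)
(((12 + K(o(1))) + M(4)) - 29)**2 = (((12 - (1 + 1/(6 + 1))**2/2) + 4) - 29)**2 = (((12 - (1 + 1/7)**2/2) + 4) - 29)**2 = (((12 - (8/7)**2/2) + 4) - 29)**2 = (((12 - 1/2*64/49) + 4) - 29)**2 = (((12 - 32/49) + 4) - 29)**2 = ((556/49 + 4) - 29)**2 = (752/49 - 29)**2 = (-669/49)**2 = 447561/2401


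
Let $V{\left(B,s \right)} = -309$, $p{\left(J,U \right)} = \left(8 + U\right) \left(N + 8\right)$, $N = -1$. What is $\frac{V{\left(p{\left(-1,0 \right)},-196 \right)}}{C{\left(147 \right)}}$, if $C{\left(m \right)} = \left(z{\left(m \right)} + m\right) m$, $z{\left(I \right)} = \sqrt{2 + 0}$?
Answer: $- \frac{309}{21607} + \frac{103 \sqrt{2}}{1058743} \approx -0.014163$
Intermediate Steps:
$z{\left(I \right)} = \sqrt{2}$
$p{\left(J,U \right)} = 56 + 7 U$ ($p{\left(J,U \right)} = \left(8 + U\right) \left(-1 + 8\right) = \left(8 + U\right) 7 = 56 + 7 U$)
$C{\left(m \right)} = m \left(m + \sqrt{2}\right)$ ($C{\left(m \right)} = \left(\sqrt{2} + m\right) m = \left(m + \sqrt{2}\right) m = m \left(m + \sqrt{2}\right)$)
$\frac{V{\left(p{\left(-1,0 \right)},-196 \right)}}{C{\left(147 \right)}} = - \frac{309}{147 \left(147 + \sqrt{2}\right)} = - \frac{309}{21609 + 147 \sqrt{2}}$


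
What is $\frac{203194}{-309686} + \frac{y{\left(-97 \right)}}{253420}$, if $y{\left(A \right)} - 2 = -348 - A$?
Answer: $- \frac{25785267647}{39240313060} \approx -0.65711$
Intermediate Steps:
$y{\left(A \right)} = -346 - A$ ($y{\left(A \right)} = 2 - \left(348 + A\right) = -346 - A$)
$\frac{203194}{-309686} + \frac{y{\left(-97 \right)}}{253420} = \frac{203194}{-309686} + \frac{-346 - -97}{253420} = 203194 \left(- \frac{1}{309686}\right) + \left(-346 + 97\right) \frac{1}{253420} = - \frac{101597}{154843} - \frac{249}{253420} = - \frac{25785267647}{39240313060}$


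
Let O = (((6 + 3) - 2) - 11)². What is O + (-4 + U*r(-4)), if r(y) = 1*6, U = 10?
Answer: 72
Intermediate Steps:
r(y) = 6
O = 16 (O = ((9 - 2) - 11)² = (7 - 11)² = (-4)² = 16)
O + (-4 + U*r(-4)) = 16 + (-4 + 10*6) = 16 + (-4 + 60) = 16 + 56 = 72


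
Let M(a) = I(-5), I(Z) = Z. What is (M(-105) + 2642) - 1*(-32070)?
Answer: 34707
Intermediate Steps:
M(a) = -5
(M(-105) + 2642) - 1*(-32070) = (-5 + 2642) - 1*(-32070) = 2637 + 32070 = 34707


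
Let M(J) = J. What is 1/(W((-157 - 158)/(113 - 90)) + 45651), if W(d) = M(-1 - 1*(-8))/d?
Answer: 45/2054272 ≈ 2.1906e-5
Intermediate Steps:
W(d) = 7/d (W(d) = (-1 - 1*(-8))/d = (-1 + 8)/d = 7/d)
1/(W((-157 - 158)/(113 - 90)) + 45651) = 1/(7/(((-157 - 158)/(113 - 90))) + 45651) = 1/(7/((-315/23)) + 45651) = 1/(7/((-315*1/23)) + 45651) = 1/(7/(-315/23) + 45651) = 1/(7*(-23/315) + 45651) = 1/(-23/45 + 45651) = 1/(2054272/45) = 45/2054272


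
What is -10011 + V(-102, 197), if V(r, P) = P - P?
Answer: -10011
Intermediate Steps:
V(r, P) = 0
-10011 + V(-102, 197) = -10011 + 0 = -10011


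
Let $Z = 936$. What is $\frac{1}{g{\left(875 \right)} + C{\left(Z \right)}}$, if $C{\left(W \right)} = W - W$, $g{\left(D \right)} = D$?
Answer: $\frac{1}{875} \approx 0.0011429$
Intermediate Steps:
$C{\left(W \right)} = 0$
$\frac{1}{g{\left(875 \right)} + C{\left(Z \right)}} = \frac{1}{875 + 0} = \frac{1}{875}$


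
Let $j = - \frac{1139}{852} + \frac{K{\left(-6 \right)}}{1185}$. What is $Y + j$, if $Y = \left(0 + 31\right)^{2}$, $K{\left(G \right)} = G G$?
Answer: $\frac{322975259}{336540} \approx 959.69$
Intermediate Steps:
$K{\left(G \right)} = G^{2}$
$Y = 961$ ($Y = 31^{2} = 961$)
$j = - \frac{439681}{336540}$ ($j = - \frac{1139}{852} + \frac{\left(-6\right)^{2}}{1185} = \left(-1139\right) \frac{1}{852} + 36 \cdot \frac{1}{1185} = - \frac{1139}{852} + \frac{12}{395} = - \frac{439681}{336540} \approx -1.3065$)
$Y + j = 961 - \frac{439681}{336540} = \frac{322975259}{336540}$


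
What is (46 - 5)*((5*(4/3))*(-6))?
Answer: -1640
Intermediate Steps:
(46 - 5)*((5*(4/3))*(-6)) = 41*((5*(4*(1/3)))*(-6)) = 41*((5*(4/3))*(-6)) = 41*((20/3)*(-6)) = 41*(-40) = -1640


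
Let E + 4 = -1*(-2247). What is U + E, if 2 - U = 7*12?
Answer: 2161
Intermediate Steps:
U = -82 (U = 2 - 7*12 = 2 - 1*84 = 2 - 84 = -82)
E = 2243 (E = -4 - 1*(-2247) = -4 + 2247 = 2243)
U + E = -82 + 2243 = 2161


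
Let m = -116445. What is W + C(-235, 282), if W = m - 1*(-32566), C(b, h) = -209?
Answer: -84088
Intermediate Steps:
W = -83879 (W = -116445 - 1*(-32566) = -116445 + 32566 = -83879)
W + C(-235, 282) = -83879 - 209 = -84088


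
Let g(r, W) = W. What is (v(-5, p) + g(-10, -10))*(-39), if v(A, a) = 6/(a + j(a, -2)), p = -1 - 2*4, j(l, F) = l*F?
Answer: 364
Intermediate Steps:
j(l, F) = F*l
p = -9 (p = -1 - 8 = -9)
v(A, a) = -6/a (v(A, a) = 6/(a - 2*a) = 6/((-a)) = 6*(-1/a) = -6/a)
(v(-5, p) + g(-10, -10))*(-39) = (-6/(-9) - 10)*(-39) = (-6*(-⅑) - 10)*(-39) = (⅔ - 10)*(-39) = -28/3*(-39) = 364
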